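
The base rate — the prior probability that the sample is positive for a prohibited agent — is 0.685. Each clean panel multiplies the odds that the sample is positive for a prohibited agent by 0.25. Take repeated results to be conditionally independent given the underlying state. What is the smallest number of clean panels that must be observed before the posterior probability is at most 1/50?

4

Prior odds: 0.685 ÷ 0.315 = 137/63.
Likelihood ratio per clean panel = 0.25.
Target posterior odds = 0.02/0.98 = 1/49.
Require 0.25ⁿ ≤ 1/49 ÷ (137/63) = 9/959.
0.25³ = 0.015625 is still above 9/959 but 0.25⁴ = 0.00390625 is at or below it, so n = 4.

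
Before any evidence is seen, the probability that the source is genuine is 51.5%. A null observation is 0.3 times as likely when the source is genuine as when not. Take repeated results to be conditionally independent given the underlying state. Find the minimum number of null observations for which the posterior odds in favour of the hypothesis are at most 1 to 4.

2

Prior odds = 0.515/0.485 = 103/97.
Likelihood ratio per null observation = 0.3.
Target odds = 0.25.
Require 0.3ⁿ ≤ 0.25 ÷ (103/97) = 97/412.
0.3¹ = 0.3 is still above 97/412 but 0.3² = 0.09 is at or below it, so n = 2.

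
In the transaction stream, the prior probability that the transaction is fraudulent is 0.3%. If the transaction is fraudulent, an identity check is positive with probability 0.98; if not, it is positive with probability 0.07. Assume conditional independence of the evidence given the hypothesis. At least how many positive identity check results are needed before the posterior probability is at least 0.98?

Prior odds = 0.003/0.997 = 3/997.
Likelihood ratio of a positive = 0.98/0.07 = 14.
Target posterior odds = 0.98/0.02 = 49.
Need (3/997) × 14ⁿ ≥ 49, i.e. 14ⁿ ≥ 48853/3.
14³ = 2744 falls short of 48853/3 but 14⁴ = 38416 reaches it, so n = 4.

4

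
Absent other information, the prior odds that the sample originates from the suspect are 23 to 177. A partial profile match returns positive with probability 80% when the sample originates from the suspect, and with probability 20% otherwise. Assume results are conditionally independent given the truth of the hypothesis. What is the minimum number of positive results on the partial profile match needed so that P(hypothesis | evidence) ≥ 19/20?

Prior odds = 23/177.
Likelihood ratio of a positive result = 0.8/0.2 = 4.
Target odds: 0.95 ÷ 0.05 = 19.
Need (23/177) × 4ⁿ ≥ 19, i.e. 4ⁿ ≥ 3363/23.
4³ = 64 falls short of 3363/23 but 4⁴ = 256 reaches it, so n = 4.

4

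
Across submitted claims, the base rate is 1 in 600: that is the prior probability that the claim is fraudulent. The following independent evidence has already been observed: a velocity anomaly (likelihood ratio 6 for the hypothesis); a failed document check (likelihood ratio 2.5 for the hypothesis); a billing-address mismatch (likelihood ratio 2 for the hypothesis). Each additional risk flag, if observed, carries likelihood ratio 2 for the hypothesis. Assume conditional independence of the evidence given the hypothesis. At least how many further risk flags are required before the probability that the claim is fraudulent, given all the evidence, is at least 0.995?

12

Prior odds = (1/600)/(599/600) = 1/599.
Combined Bayes factor of the evidence already in hand = 6 × 2.5 × 2 = 30.
Odds after that evidence = (1/599) × 30 = 30/599.
Target odds = 0.995/0.005 = 199.
Need 2ⁿ ≥ 199 ÷ (30/599) = 119201/30.
2¹¹ = 2048 falls short of 119201/30 but 2¹² = 4096 reaches it, so n = 12.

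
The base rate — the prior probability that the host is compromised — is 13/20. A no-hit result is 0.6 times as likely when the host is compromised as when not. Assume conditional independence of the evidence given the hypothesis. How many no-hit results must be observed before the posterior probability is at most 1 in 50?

9

Prior odds: 0.65 ÷ 0.35 = 13/7.
Likelihood ratio per no-hit result = 0.6.
Target posterior odds = 0.02/0.98 = 1/49.
Require 0.6ⁿ ≤ 1/49 ÷ (13/7) = 1/91.
0.6⁸ = 6561/390625 is still above 1/91 but 0.6⁹ = 19683/1953125 is at or below it, so n = 9.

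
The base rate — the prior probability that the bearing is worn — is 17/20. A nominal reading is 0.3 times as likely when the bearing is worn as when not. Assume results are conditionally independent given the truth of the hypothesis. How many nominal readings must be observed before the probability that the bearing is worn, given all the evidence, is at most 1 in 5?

3

Prior odds = 0.85/0.15 = 17/3.
Likelihood ratio per nominal reading = 0.3.
Target odds: 0.2 ÷ 0.8 = 0.25.
Require 0.3ⁿ ≤ 0.25 ÷ (17/3) = 3/68.
0.3² = 0.09 is still above 3/68 but 0.3³ = 0.027 is at or below it, so n = 3.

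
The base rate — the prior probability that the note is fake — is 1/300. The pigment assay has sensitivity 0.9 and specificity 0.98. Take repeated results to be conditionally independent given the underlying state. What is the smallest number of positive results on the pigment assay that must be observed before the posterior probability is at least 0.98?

Prior odds = (1/300)/(299/300) = 1/299.
False-positive rate = 1 − 0.98 = 0.02; likelihood ratio of a positive = 0.9/0.02 = 45.
Target posterior odds = 0.98/0.02 = 49.
Need (1/299) × 45ⁿ ≥ 49, i.e. 45ⁿ ≥ 14651.
45² = 2025 falls short of 14651 but 45³ = 91125 reaches it, so n = 3.

3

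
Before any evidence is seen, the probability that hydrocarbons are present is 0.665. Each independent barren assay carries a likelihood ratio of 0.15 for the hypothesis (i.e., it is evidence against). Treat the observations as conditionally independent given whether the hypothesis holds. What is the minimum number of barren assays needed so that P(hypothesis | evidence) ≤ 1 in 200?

4

Prior odds: 0.665 ÷ 0.335 = 133/67.
Likelihood ratio per barren assay = 0.15.
Target odds: 0.005 ÷ 0.995 = 1/199.
Require 0.15ⁿ ≤ 1/199 ÷ (133/67) = 67/26467.
0.15³ = 0.003375 is still above 67/26467 but 0.15⁴ = 81/160000 is at or below it, so n = 4.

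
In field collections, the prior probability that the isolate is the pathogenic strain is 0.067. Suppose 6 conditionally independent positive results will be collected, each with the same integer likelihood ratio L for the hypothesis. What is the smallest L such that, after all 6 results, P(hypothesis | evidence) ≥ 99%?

Prior odds = 0.067/0.933 = 67/933.
Target odds = 0.99/0.01 = 99.
Need L⁶ ≥ 99 ÷ (67/933) = 92367/67.
3⁶ = 729 < 92367/67 ≤ 4096 = 4⁶, so L = 4.

4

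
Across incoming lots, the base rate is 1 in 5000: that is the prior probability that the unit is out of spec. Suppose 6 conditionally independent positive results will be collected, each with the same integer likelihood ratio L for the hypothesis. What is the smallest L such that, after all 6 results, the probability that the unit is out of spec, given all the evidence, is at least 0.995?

10

Prior odds = 0.0002/0.9998 = 1/4999.
Target odds = 0.995/0.005 = 199.
Need L⁶ ≥ 199 ÷ (1/4999) = 994801.
9⁶ = 531441 < 994801 ≤ 1000000 = 10⁶, so L = 10.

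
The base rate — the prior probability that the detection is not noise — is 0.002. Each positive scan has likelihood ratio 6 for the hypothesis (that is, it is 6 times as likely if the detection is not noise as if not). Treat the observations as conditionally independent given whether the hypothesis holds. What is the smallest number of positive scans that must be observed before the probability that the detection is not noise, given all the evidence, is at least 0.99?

Prior odds = 0.002/0.998 = 1/499.
Likelihood ratio per positive scan = 6.
Target posterior odds = 0.99/0.01 = 99.
Need (1/499) × 6ⁿ ≥ 99, i.e. 6ⁿ ≥ 49401.
6⁶ = 46656 falls short of 49401 but 6⁷ = 279936 reaches it, so n = 7.

7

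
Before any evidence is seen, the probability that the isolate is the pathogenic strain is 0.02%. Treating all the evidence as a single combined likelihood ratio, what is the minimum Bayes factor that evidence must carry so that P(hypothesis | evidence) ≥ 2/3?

9998

Prior odds = 0.0002/0.9998 = 1/4999.
Target odds = (2/3)/(1/3) = 2.
Required Bayes factor = 2 ÷ (1/4999) = 9998.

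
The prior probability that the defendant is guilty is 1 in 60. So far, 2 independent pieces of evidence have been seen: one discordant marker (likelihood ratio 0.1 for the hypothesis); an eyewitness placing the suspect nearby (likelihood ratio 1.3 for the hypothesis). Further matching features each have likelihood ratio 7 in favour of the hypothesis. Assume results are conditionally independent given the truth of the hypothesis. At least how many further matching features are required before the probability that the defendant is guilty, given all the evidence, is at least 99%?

Prior odds = (1/60)/(59/60) = 1/59.
Combined Bayes factor of the evidence already in hand = 0.1 × 1.3 = 0.13.
Odds after that evidence = (1/59) × 0.13 = 13/5900.
Target odds = 0.99/0.01 = 99.
Need 7ⁿ ≥ 99 ÷ (13/5900) = 584100/13.
7⁵ = 16807 falls short of 584100/13 but 7⁶ = 117649 reaches it, so n = 6.

6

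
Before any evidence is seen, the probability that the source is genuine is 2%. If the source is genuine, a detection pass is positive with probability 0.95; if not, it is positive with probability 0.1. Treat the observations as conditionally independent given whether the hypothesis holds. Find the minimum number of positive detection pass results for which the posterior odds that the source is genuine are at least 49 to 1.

4

Prior odds = 0.02/0.98 = 1/49.
Likelihood ratio of a positive = 0.95/0.1 = 9.5.
Target odds = 49.
Need (1/49) × 9.5ⁿ ≥ 49, i.e. 9.5ⁿ ≥ 2401.
9.5³ = 857.375 falls short of 2401 but 9.5⁴ = 8145.0625 reaches it, so n = 4.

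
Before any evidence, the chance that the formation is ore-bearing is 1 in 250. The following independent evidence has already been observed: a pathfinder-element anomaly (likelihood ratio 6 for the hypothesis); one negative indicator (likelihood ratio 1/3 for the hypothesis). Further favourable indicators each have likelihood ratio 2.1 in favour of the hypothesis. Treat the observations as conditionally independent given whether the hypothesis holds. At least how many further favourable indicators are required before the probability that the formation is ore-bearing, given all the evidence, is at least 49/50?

12

Prior odds = 0.004/0.996 = 1/249.
Combined Bayes factor of the evidence already in hand = 6 × (1/3) = 2.
Odds after that evidence = (1/249) × 2 = 2/249.
Target odds = 0.98/0.02 = 49.
Need 2.1ⁿ ≥ 49 ÷ (2/249) = 6100.5.
2.1¹¹ ≈3502.78 falls short of 6100.5 but 2.1¹² ≈7355.83 reaches it, so n = 12.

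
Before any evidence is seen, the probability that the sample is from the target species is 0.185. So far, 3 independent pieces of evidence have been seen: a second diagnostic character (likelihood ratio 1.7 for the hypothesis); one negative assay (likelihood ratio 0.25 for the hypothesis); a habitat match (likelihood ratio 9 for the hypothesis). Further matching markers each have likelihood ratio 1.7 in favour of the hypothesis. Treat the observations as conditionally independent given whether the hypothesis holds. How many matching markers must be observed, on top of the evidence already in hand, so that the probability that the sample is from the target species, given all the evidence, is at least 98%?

8

Prior odds = 0.185/0.815 = 37/163.
Combined Bayes factor of the evidence already in hand = 1.7 × 0.25 × 9 = 3.825.
Odds after that evidence = (37/163) × 3.825 = 5661/6520.
Target odds = 0.98/0.02 = 49.
Need 1.7ⁿ ≥ 49 ÷ (5661/6520) = 319480/5661.
1.7⁷ = 410338673/10000000 falls short of 319480/5661 but 1.7⁸ ≈69.7576 reaches it, so n = 8.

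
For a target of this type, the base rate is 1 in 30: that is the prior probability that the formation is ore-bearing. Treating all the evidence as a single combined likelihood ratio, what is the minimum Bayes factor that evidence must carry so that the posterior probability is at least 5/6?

Prior odds = (1/30)/(29/30) = 1/29.
Target odds = (5/6)/(1/6) = 5.
Required Bayes factor = 5 ÷ (1/29) = 145.

145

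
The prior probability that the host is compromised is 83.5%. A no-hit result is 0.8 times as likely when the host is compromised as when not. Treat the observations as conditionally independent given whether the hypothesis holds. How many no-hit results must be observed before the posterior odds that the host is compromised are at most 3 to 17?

16

Prior odds: 0.835 ÷ 0.165 = 167/33.
Likelihood ratio per no-hit result = 0.8.
Target odds = 3/17.
Require 0.8ⁿ ≤ 3/17 ÷ (167/33) = 99/2839.
0.8¹⁵ ≈0.0351844 is still above 99/2839 but 0.8¹⁶ ≈0.0281475 is at or below it, so n = 16.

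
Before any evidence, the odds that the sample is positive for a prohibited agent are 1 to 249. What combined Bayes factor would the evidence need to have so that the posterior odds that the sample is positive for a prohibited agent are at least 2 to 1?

Prior odds = 1/249.
Target odds = 2.
Required Bayes factor = 2 ÷ (1/249) = 498.

498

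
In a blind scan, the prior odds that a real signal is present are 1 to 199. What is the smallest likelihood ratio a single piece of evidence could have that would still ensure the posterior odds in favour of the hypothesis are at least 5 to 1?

995

Prior odds = 1/199.
Target odds = 5.
Required Bayes factor = 5 ÷ (1/199) = 995.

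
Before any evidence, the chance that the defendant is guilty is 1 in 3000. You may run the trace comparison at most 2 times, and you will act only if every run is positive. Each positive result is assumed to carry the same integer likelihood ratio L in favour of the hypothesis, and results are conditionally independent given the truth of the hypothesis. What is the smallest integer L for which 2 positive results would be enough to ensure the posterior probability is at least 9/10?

Prior odds = (1/3000)/(2999/3000) = 1/2999.
Target odds = 0.9/0.1 = 9.
Need L² ≥ 9 ÷ (1/2999) = 26991.
164² = 26896 < 26991 ≤ 27225 = 165², so L = 165.

165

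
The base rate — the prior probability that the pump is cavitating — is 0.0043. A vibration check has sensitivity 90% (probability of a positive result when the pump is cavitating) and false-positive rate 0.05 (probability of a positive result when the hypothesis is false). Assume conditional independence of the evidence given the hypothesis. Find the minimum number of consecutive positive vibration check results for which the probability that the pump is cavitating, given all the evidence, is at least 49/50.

Prior odds = 0.0043/0.9957 = 43/9957.
Likelihood ratio of a positive result = 0.9/0.05 = 18.
Target posterior odds = 0.98/0.02 = 49.
Need (43/9957) × 18ⁿ ≥ 49, i.e. 18ⁿ ≥ 487893/43.
18³ = 5832 falls short of 487893/43 but 18⁴ = 104976 reaches it, so n = 4.

4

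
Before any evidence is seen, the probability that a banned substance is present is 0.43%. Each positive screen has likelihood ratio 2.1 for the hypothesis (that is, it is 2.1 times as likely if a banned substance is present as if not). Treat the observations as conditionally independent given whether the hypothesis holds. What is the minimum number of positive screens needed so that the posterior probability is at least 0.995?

15

Prior odds: 0.0043 ÷ 0.9957 = 43/9957.
Likelihood ratio per positive screen = 2.1.
Target posterior odds = 0.995/0.005 = 199.
Require 2.1ⁿ ≥ 199 ÷ (43/9957) = 1981443/43.
2.1¹⁴ ≈32439.2 falls short of 1981443/43 but 2.1¹⁵ ≈68122.3 reaches it, so n = 15.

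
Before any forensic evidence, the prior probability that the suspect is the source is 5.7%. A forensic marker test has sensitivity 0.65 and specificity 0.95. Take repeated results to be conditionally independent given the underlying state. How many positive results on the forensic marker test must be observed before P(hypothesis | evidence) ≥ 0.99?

3

Prior odds = 0.057/0.943 = 57/943.
False-positive rate = 1 − 0.95 = 0.05; likelihood ratio of a positive = 0.65/0.05 = 13.
Target odds: 0.99 ÷ 0.01 = 99.
Need (57/943) × 13ⁿ ≥ 99, i.e. 13ⁿ ≥ 31119/19.
13² = 169 falls short of 31119/19 but 13³ = 2197 reaches it, so n = 3.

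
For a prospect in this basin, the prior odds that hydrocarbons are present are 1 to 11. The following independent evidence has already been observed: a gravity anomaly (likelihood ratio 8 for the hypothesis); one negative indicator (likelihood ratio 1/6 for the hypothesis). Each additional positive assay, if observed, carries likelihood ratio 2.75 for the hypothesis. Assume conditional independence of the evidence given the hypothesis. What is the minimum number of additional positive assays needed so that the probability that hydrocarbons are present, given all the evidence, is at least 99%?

7

Prior odds = 1/11.
Combined Bayes factor of the evidence already in hand = 8 × (1/6) = 4/3.
Odds after that evidence = (1/11) × 4/3 = 4/33.
Target odds = 0.99/0.01 = 99.
Need 2.75ⁿ ≥ 99 ÷ (4/33) = 816.75.
2.75⁶ = 1771561/4096 falls short of 816.75 but 2.75⁷ = 19487171/16384 reaches it, so n = 7.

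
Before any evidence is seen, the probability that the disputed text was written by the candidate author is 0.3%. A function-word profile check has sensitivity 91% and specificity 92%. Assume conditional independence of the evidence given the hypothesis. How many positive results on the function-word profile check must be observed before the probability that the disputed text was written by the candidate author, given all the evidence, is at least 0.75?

3

Prior odds: 0.003 ÷ 0.997 = 3/997.
False-positive rate = 1 − 0.92 = 0.08; likelihood ratio of a positive = 0.91/0.08 = 11.375.
Target odds: 0.75 ÷ 0.25 = 3.
Need (3/997) × 11.375ⁿ ≥ 3, i.e. 11.375ⁿ ≥ 997.
11.375² = 129.390625 falls short of 997 but 11.375³ = 753571/512 reaches it, so n = 3.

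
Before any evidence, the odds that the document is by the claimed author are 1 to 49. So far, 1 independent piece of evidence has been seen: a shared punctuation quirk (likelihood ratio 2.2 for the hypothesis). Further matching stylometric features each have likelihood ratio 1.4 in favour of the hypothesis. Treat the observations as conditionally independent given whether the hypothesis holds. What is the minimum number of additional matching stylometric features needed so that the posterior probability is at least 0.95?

Prior odds = 1/49.
Bayes factor of the evidence already in hand = 2.2.
Odds after that evidence = (1/49) × 2.2 = 11/245.
Target odds = 0.95/0.05 = 19.
Need 1.4ⁿ ≥ 19 ÷ (11/245) = 4655/11.
1.4¹⁷ ≈304.913 falls short of 4655/11 but 1.4¹⁸ ≈426.879 reaches it, so n = 18.

18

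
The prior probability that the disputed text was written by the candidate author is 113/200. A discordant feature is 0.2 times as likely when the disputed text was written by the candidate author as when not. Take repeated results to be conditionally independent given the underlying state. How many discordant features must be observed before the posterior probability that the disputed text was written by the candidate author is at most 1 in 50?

3

Prior odds = 0.565/0.435 = 113/87.
Likelihood ratio per discordant feature = 0.2.
Target odds: 0.02 ÷ 0.98 = 1/49.
Require 0.2ⁿ ≤ 1/49 ÷ (113/87) = 87/5537.
0.2² = 0.04 is still above 87/5537 but 0.2³ = 0.008 is at or below it, so n = 3.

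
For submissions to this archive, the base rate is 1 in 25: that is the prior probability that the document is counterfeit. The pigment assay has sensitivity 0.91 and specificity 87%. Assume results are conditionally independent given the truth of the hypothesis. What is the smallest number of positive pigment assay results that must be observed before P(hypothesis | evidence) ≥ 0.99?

Prior odds = 0.04/0.96 = 1/24.
False-positive rate = 1 − 0.87 = 0.13; likelihood ratio of a positive = 0.91/0.13 = 7.
Target posterior odds = 0.99/0.01 = 99.
Require 7ⁿ ≥ 99 ÷ (1/24) = 2376.
7³ = 343 falls short of 2376 but 7⁴ = 2401 reaches it, so n = 4.

4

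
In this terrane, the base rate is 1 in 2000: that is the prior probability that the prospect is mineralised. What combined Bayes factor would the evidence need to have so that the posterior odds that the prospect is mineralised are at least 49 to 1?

97951

Prior odds = 0.0005/0.9995 = 1/1999.
Target odds = 49.
Required Bayes factor = 49 ÷ (1/1999) = 97951.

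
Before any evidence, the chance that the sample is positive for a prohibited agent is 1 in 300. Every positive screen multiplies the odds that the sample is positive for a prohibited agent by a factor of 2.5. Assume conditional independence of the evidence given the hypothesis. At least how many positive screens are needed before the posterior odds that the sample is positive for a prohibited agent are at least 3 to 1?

8

Prior odds: (1/300) ÷ (299/300) = 1/299.
Likelihood ratio per positive screen = 2.5.
Target odds = 3.
Require 2.5ⁿ ≥ 3 ÷ (1/299) = 897.
2.5⁷ = 610.3515625 falls short of 897 but 2.5⁸ = 390625/256 reaches it, so n = 8.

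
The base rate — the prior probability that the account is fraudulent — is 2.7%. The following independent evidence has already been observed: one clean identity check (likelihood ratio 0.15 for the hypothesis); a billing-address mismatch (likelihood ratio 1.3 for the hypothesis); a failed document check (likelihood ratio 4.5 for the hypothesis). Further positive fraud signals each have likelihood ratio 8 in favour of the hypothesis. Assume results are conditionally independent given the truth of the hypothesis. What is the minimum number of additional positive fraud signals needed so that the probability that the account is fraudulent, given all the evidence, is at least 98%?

Prior odds = 0.027/0.973 = 27/973.
Combined Bayes factor of the evidence already in hand = 0.15 × 1.3 × 4.5 = 0.8775.
Odds after that evidence = (27/973) × 0.8775 = 9477/389200.
Target odds = 0.98/0.02 = 49.
Need 8ⁿ ≥ 49 ÷ (9477/389200) = 19070800/9477.
8³ = 512 falls short of 19070800/9477 but 8⁴ = 4096 reaches it, so n = 4.

4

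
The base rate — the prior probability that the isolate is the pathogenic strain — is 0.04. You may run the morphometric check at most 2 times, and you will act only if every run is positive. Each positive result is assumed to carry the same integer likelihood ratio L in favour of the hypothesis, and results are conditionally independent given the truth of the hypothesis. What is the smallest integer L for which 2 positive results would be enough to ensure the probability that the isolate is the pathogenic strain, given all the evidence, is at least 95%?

Prior odds = 0.04/0.96 = 1/24.
Target odds = 0.95/0.05 = 19.
Need L² ≥ 19 ÷ (1/24) = 456.
21² = 441 < 456 ≤ 484 = 22², so L = 22.

22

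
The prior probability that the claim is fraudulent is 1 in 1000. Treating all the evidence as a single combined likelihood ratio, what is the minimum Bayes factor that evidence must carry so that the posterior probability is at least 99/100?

98901

Prior odds = 0.001/0.999 = 1/999.
Target odds = 0.99/0.01 = 99.
Required Bayes factor = 99 ÷ (1/999) = 98901.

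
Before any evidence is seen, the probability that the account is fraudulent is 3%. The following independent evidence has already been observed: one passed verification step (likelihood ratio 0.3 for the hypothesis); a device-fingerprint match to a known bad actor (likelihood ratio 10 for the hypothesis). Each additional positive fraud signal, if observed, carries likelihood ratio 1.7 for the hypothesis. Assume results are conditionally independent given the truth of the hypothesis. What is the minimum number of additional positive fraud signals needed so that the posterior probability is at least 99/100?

Prior odds = 0.03/0.97 = 3/97.
Combined Bayes factor of the evidence already in hand = 0.3 × 10 = 3.
Odds after that evidence = (3/97) × 3 = 9/97.
Target odds = 0.99/0.01 = 99.
Need 1.7ⁿ ≥ 99 ÷ (9/97) = 1067.
1.7¹³ ≈990.458 falls short of 1067 but 1.7¹⁴ ≈1683.78 reaches it, so n = 14.

14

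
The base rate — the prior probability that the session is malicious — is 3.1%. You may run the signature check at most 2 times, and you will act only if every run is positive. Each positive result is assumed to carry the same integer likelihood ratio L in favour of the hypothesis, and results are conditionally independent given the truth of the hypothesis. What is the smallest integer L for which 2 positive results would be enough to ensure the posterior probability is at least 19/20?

Prior odds = 0.031/0.969 = 31/969.
Target odds = 0.95/0.05 = 19.
Need L² ≥ 19 ÷ (31/969) = 18411/31.
24² = 576 < 18411/31 ≤ 625 = 25², so L = 25.

25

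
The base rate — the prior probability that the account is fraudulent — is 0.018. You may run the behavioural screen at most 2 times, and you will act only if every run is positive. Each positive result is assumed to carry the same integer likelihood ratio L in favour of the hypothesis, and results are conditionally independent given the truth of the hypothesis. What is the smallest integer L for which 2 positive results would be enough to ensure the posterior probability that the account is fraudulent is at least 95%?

Prior odds = 0.018/0.982 = 9/491.
Target odds = 0.95/0.05 = 19.
Need L² ≥ 19 ÷ (9/491) = 9329/9.
32² = 1024 < 9329/9 ≤ 1089 = 33², so L = 33.

33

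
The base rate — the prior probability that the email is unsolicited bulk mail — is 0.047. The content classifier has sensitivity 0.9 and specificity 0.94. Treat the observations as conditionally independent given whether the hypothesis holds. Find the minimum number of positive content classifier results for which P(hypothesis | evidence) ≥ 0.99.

3

Prior odds = 0.047/0.953 = 47/953.
False-positive rate = 1 − 0.94 = 0.06; likelihood ratio of a positive = 0.9/0.06 = 15.
Target posterior odds = 0.99/0.01 = 99.
Need (47/953) × 15ⁿ ≥ 99, i.e. 15ⁿ ≥ 94347/47.
15² = 225 falls short of 94347/47 but 15³ = 3375 reaches it, so n = 3.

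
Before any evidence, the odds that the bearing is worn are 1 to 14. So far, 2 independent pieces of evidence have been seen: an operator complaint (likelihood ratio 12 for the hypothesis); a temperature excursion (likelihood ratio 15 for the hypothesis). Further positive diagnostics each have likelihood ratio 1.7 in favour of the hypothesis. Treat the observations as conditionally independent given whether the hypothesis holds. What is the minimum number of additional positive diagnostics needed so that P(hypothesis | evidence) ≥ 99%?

4

Prior odds = 1/14.
Combined Bayes factor of the evidence already in hand = 12 × 15 = 180.
Odds after that evidence = (1/14) × 180 = 90/7.
Target odds = 0.99/0.01 = 99.
Need 1.7ⁿ ≥ 99 ÷ (90/7) = 7.7.
1.7³ = 4.913 falls short of 7.7 but 1.7⁴ = 8.3521 reaches it, so n = 4.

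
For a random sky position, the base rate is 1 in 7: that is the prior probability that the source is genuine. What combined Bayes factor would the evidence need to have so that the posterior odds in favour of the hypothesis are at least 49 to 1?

294

Prior odds = (1/7)/(6/7) = 1/6.
Target odds = 49.
Required Bayes factor = 49 ÷ (1/6) = 294.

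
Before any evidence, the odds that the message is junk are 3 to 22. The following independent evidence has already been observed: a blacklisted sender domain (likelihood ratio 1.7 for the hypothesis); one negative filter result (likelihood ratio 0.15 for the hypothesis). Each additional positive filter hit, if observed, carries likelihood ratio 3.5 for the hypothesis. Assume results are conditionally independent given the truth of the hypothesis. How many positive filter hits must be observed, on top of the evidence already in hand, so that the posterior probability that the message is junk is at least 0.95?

6

Prior odds = 3/22.
Combined Bayes factor of the evidence already in hand = 1.7 × 0.15 = 0.255.
Odds after that evidence = (3/22) × 0.255 = 153/4400.
Target odds = 0.95/0.05 = 19.
Need 3.5ⁿ ≥ 19 ÷ (153/4400) = 83600/153.
3.5⁵ = 525.21875 falls short of 83600/153 but 3.5⁶ = 1838.265625 reaches it, so n = 6.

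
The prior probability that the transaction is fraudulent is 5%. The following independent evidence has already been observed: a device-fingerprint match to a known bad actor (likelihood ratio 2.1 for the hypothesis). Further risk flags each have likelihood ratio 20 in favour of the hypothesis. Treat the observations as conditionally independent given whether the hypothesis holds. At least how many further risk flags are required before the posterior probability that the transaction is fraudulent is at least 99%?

3

Prior odds = 0.05/0.95 = 1/19.
Bayes factor of the evidence already in hand = 2.1.
Odds after that evidence = (1/19) × 2.1 = 21/190.
Target odds = 0.99/0.01 = 99.
Need 20ⁿ ≥ 99 ÷ (21/190) = 6270/7.
20² = 400 falls short of 6270/7 but 20³ = 8000 reaches it, so n = 3.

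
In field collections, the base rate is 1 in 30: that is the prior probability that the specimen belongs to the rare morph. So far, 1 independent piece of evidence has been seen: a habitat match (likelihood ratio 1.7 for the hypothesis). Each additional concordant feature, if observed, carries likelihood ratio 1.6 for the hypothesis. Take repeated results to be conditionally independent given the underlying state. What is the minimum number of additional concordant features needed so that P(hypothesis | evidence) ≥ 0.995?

18

Prior odds = (1/30)/(29/30) = 1/29.
Bayes factor of the evidence already in hand = 1.7.
Odds after that evidence = (1/29) × 1.7 = 17/290.
Target odds = 0.995/0.005 = 199.
Need 1.6ⁿ ≥ 199 ÷ (17/290) = 57710/17.
1.6¹⁷ ≈2951.48 falls short of 57710/17 but 1.6¹⁸ ≈4722.37 reaches it, so n = 18.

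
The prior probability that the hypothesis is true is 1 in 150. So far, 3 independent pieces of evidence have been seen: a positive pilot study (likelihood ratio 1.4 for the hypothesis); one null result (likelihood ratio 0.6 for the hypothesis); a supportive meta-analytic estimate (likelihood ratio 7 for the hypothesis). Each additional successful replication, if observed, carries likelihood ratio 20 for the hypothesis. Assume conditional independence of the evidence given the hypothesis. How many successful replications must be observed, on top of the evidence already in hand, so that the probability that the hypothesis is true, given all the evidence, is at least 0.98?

Prior odds = (1/150)/(149/150) = 1/149.
Combined Bayes factor of the evidence already in hand = 1.4 × 0.6 × 7 = 5.88.
Odds after that evidence = (1/149) × 5.88 = 147/3725.
Target odds = 0.98/0.02 = 49.
Need 20ⁿ ≥ 49 ÷ (147/3725) = 3725/3.
20² = 400 falls short of 3725/3 but 20³ = 8000 reaches it, so n = 3.

3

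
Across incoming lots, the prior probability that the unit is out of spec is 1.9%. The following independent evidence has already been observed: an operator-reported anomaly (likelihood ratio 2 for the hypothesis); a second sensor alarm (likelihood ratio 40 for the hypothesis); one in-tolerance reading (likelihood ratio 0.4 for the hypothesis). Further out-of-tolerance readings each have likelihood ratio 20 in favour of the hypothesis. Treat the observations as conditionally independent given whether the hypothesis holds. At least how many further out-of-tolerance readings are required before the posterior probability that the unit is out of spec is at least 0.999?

3

Prior odds = 0.019/0.981 = 19/981.
Combined Bayes factor of the evidence already in hand = 2 × 40 × 0.4 = 32.
Odds after that evidence = (19/981) × 32 = 608/981.
Target odds = 0.999/0.001 = 999.
Need 20ⁿ ≥ 999 ÷ (608/981) = 980019/608.
20² = 400 falls short of 980019/608 but 20³ = 8000 reaches it, so n = 3.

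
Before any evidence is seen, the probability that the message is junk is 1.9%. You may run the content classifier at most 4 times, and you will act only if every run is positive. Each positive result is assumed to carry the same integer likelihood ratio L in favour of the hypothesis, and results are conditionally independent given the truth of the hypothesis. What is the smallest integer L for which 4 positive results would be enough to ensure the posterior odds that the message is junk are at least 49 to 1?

Prior odds = 0.019/0.981 = 19/981.
Target odds = 49.
Need L⁴ ≥ 49 ÷ (19/981) = 48069/19.
7⁴ = 2401 < 48069/19 ≤ 4096 = 8⁴, so L = 8.

8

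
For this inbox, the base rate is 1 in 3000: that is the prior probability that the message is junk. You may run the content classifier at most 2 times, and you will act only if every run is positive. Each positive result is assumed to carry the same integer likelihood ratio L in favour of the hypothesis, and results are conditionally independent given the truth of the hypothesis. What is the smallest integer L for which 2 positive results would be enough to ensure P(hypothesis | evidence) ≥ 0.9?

Prior odds = (1/3000)/(2999/3000) = 1/2999.
Target odds = 0.9/0.1 = 9.
Need L² ≥ 9 ÷ (1/2999) = 26991.
164² = 26896 < 26991 ≤ 27225 = 165², so L = 165.

165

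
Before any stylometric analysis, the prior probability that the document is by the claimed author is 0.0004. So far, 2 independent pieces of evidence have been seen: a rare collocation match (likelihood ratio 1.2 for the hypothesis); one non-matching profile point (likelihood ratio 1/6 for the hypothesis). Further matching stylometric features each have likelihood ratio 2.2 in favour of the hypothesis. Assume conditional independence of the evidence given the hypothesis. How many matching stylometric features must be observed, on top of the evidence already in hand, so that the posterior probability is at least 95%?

16

Prior odds = 0.0004/0.9996 = 1/2499.
Combined Bayes factor of the evidence already in hand = 1.2 × (1/6) = 0.2.
Odds after that evidence = (1/2499) × 0.2 = 1/12495.
Target odds = 0.95/0.05 = 19.
Need 2.2ⁿ ≥ 19 ÷ (1/12495) = 237405.
2.2¹⁵ ≈136880 falls short of 237405 but 2.2¹⁶ ≈301136 reaches it, so n = 16.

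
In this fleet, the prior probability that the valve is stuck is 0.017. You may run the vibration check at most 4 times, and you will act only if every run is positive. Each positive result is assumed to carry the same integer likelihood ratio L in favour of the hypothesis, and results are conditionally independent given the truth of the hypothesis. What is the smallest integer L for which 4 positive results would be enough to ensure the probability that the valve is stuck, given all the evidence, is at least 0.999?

16

Prior odds = 0.017/0.983 = 17/983.
Target odds = 0.999/0.001 = 999.
Need L⁴ ≥ 999 ÷ (17/983) = 982017/17.
15⁴ = 50625 < 982017/17 ≤ 65536 = 16⁴, so L = 16.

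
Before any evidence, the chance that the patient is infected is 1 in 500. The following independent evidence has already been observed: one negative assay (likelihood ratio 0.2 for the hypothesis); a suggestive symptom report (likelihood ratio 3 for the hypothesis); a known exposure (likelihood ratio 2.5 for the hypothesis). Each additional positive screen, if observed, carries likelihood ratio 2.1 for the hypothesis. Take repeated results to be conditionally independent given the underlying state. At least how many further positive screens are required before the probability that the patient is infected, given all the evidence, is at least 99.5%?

Prior odds = 0.002/0.998 = 1/499.
Combined Bayes factor of the evidence already in hand = 0.2 × 3 × 2.5 = 1.5.
Odds after that evidence = (1/499) × 1.5 = 3/998.
Target odds = 0.995/0.005 = 199.
Need 2.1ⁿ ≥ 199 ÷ (3/998) = 198602/3.
2.1¹⁴ ≈32439.2 falls short of 198602/3 but 2.1¹⁵ ≈68122.3 reaches it, so n = 15.

15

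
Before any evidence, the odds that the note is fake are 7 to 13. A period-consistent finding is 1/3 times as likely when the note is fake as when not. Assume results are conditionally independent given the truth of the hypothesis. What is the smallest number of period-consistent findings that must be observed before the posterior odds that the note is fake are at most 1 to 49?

Prior odds = 7/13.
Likelihood ratio per period-consistent finding = 1/3.
Target odds = 1/49.
Need (7/13) × (1/3)ⁿ ≤ 1/49, i.e. (1/3)ⁿ ≤ 13/343.
(1/3)² = 1/9 is still above 13/343 but (1/3)³ = 1/27 is at or below it, so n = 3.

3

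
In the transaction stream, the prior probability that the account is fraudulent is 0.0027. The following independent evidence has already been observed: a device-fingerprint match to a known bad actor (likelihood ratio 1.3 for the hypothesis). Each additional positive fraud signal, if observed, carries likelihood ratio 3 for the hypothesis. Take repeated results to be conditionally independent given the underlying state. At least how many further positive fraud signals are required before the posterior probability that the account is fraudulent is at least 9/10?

Prior odds = 0.0027/0.9973 = 27/9973.
Bayes factor of the evidence already in hand = 1.3.
Odds after that evidence = (27/9973) × 1.3 = 351/99730.
Target odds = 0.9/0.1 = 9.
Need 3ⁿ ≥ 9 ÷ (351/99730) = 99730/39.
3⁷ = 2187 falls short of 99730/39 but 3⁸ = 6561 reaches it, so n = 8.

8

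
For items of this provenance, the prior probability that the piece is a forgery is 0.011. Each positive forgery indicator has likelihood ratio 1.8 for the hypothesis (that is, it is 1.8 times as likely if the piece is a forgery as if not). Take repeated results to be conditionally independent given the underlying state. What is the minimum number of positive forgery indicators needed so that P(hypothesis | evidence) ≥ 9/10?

12

Prior odds: 0.011 ÷ 0.989 = 11/989.
Likelihood ratio per positive forgery indicator = 1.8.
Target posterior odds = 0.9/0.1 = 9.
Need (11/989) × 1.8ⁿ ≥ 9, i.e. 1.8ⁿ ≥ 8901/11.
1.8¹¹ ≈642.684 falls short of 8901/11 but 1.8¹² ≈1156.83 reaches it, so n = 12.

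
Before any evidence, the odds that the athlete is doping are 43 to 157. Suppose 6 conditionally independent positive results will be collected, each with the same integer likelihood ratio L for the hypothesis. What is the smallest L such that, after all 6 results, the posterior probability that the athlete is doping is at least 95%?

3

Prior odds = 43/157.
Target odds = 0.95/0.05 = 19.
Need L⁶ ≥ 19 ÷ (43/157) = 2983/43.
2⁶ = 64 < 2983/43 ≤ 729 = 3⁶, so L = 3.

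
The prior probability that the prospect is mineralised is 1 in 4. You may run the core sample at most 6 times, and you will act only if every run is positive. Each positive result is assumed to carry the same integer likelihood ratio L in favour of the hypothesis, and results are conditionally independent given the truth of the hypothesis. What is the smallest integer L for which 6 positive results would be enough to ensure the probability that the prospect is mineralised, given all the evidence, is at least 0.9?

Prior odds = 0.25/0.75 = 1/3.
Target odds = 0.9/0.1 = 9.
Need L⁶ ≥ 9 ÷ (1/3) = 27.
1⁶ = 1 < 27 ≤ 64 = 2⁶, so L = 2.

2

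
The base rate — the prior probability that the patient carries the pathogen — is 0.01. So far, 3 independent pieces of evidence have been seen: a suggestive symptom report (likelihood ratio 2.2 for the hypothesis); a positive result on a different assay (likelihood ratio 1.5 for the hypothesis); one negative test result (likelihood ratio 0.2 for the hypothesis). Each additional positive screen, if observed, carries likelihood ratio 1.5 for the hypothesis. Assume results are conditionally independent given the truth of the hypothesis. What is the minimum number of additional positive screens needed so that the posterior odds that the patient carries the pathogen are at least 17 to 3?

Prior odds = 0.01/0.99 = 1/99.
Combined Bayes factor of the evidence already in hand = 2.2 × 1.5 × 0.2 = 0.66.
Odds after that evidence = (1/99) × 0.66 = 1/150.
Target odds = 17/3.
Need 1.5ⁿ ≥ 17/3 ÷ (1/150) = 850.
1.5¹⁶ = 43046721/65536 falls short of 850 but 1.5¹⁷ = 129140163/131072 reaches it, so n = 17.

17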